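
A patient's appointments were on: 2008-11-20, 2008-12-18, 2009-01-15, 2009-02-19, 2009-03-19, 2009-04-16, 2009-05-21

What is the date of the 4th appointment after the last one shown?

2009-09-17

All dates are Thursdays, 28, 28, 35, 28, 28, 35 days apart.
Specifically, the 3rd Thursday of each month.
June 2009 — 3rd Thursday is 2009-06-18.
3rd Thursday of July 2009: 2009-07-16.
August 2009 — 3rd Thursday is 2009-08-20.
September 2009 — 3rd Thursday is 2009-09-17.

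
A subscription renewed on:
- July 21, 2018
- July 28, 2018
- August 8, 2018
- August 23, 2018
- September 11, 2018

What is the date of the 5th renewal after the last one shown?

Gaps: 7, 11, 15, 19 days — each gap is 4 larger than the previous one.
Next gap: 23 days. September 11, 2018 + 23 days = October 4, 2018.
Next gap: 27 days. October 4, 2018 + 27 days = October 31, 2018.
Next gap: 31 days. October 31, 2018 + 31 days = December 1, 2018.
Next gap: 35 days. December 1, 2018 + 35 days = January 5, 2019.
Next gap: 39 days. January 5, 2019 + 39 days = February 13, 2019.

February 13, 2019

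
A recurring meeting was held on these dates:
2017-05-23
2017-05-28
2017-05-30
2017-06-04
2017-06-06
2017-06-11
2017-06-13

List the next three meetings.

Every event lands on a Tuesday or Sunday (gaps cycle 5, 2, 5, 2, 5, 2).
So the schedule is: every Tuesday and Sunday.
The following Sunday is 2017-06-18.
Next Tuesday: 2017-06-20.
The following Sunday is 2017-06-25.

2017-06-18, 2017-06-20, 2017-06-25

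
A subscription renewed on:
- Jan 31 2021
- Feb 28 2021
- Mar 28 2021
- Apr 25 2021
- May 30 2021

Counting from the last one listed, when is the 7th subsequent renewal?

All Sundays; the gaps (28, 28, 28, 35) vary with month length.
This is the last Sunday of each month.
Last Sunday of June 2021: Jun 27 2021.
July 2021 ends with Sunday Jul 25 2021.
August 2021 ends with Sunday Aug 29 2021.
September 2021 ends with Sunday Sep 26 2021.
Last Sunday of October 2021: Oct 31 2021.
Last Sunday of November 2021: Nov 28 2021.
Last Sunday of December 2021: Dec 26 2021.

Dec 26 2021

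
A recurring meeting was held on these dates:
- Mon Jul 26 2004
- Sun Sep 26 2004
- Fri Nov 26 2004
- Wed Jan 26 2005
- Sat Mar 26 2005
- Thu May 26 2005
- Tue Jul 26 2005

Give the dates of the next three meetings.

Mon Sep 26 2005, Sat Nov 26 2005, Thu Jan 26 2006

Gaps: 62, 61, 61, 59, 61, 61 days — not constant. Every event is on the 26th of the month.
Pattern: the 26th of every 2 months.
Next: September 2005 → Mon Sep 26 2005.
Next: November 2005 → Sat Nov 26 2005.
January 2006: Thu Jan 26 2006.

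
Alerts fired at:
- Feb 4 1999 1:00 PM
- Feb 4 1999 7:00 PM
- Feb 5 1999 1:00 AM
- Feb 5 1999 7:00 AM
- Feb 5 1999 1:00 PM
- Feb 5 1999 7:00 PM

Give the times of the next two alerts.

Feb 6 1999 1:00 AM, Feb 6 1999 7:00 AM

Spacing: 6, 6, 6, 6, 6 h — constant 6 h.
Feb 5 1999 7:00 PM + 6 h = Feb 6 1999 1:00 AM.
Feb 6 1999 1:00 AM + 6 h = Feb 6 1999 7:00 AM.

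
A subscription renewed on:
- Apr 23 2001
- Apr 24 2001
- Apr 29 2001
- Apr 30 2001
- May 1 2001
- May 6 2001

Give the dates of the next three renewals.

May 7 2001, May 8 2001, May 13 2001

Every event lands on a Monday or Tuesday or Sunday (gaps cycle 1, 5, 1, 1, 5).
So the schedule is: every Monday, Tuesday and Sunday.
Next Monday: May 7 2001.
The following Tuesday is May 8 2001.
The following Sunday is May 13 2001.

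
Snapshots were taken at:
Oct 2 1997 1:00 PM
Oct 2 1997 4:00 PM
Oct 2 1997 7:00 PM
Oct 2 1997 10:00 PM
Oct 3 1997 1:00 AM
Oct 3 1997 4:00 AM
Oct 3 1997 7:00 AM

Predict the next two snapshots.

Spacing: 3, 3, 3, 3, 3, 3 h — constant 3 h.
Oct 3 1997 7:00 AM + 3 h = Oct 3 1997 10:00 AM.
Oct 3 1997 10:00 AM + 3 h = Oct 3 1997 1:00 PM.

Oct 3 1997 10:00 AM, Oct 3 1997 1:00 PM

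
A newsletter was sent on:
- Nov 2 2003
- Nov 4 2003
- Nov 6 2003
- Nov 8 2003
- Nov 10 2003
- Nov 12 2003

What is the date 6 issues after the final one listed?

Every event comes 2 days after the last (2, 2, 2, 2, 2).
Nov 12 2003 + 2 days = Nov 14 2003.
Nov 14 2003 + 2 days = Nov 16 2003.
Nov 16 2003 + 2 days = Nov 18 2003.
Nov 18 2003 + 2 days = Nov 20 2003.
Nov 20 2003 + 2 days = Nov 22 2003.
Nov 22 2003 + 2 days = Nov 24 2003.

Nov 24 2003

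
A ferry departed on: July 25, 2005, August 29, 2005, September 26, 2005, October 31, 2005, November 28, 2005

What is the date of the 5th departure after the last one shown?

These are Mondays with 35, 28, 35, 28-day gaps.
Each is the final Monday of its month — August 29, 2005 is past the 28th, so '4th Monday' doesn't fit.
Last Monday of December 2005: December 26, 2005.
Last Monday of January 2006: January 30, 2006.
Last Monday of February 2006: February 27, 2006.
Last Monday of March 2006: March 27, 2006.
April 2006 ends with Monday April 24, 2006.

April 24, 2006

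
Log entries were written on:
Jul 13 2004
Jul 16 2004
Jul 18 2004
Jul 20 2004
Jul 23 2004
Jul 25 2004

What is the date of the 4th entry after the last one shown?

The gap pattern 3, 2, 2, 3, 2 repeats every 3 events.
These are the Tuesdays, Fridays and Sundays of each week.
The following Tuesday is Jul 27 2004.
Next Friday: Jul 30 2004.
Next Sunday: Aug 1 2004.
The following Tuesday is Aug 3 2004.

Aug 3 2004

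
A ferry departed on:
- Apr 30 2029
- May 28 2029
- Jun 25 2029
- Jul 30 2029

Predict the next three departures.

Aug 27 2029, Sep 24 2029, Oct 29 2029

These are Mondays with 28, 28, 35-day gaps.
Each is the final Monday of its month — Apr 30 2029 is past the 28th, so '4th Monday' doesn't fit.
Last Monday of August 2029: Aug 27 2029.
September 2029 ends with Monday Sep 24 2029.
Last Monday of October 2029: Oct 29 2029.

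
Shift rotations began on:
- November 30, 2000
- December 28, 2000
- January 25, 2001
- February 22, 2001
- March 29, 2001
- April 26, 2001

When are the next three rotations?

May 31, 2001; June 28, 2001; July 26, 2001

Every date is a Thursday; gaps 28, 28, 28, 35, 28 days.
Each is the last Thursday of its month (at least one falls on the 29th or later, ruling out '4th Thursday').
May 2001 ends with Thursday May 31, 2001.
June 2001 ends with Thursday June 28, 2001.
Last Thursday of July 2001: July 26, 2001.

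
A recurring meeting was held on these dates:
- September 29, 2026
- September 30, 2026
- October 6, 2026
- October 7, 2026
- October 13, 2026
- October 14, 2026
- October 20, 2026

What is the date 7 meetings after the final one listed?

November 11, 2026

Gaps: 1, 6, 1, 6, 1, 6 days — not constant, but cyclic with period 2.
The events fall on every Tuesday and Wednesday.
Next Wednesday: October 21, 2026.
The following Tuesday is October 27, 2026.
The following Wednesday is October 28, 2026.
The following Tuesday is November 3, 2026.
The following Wednesday is November 4, 2026.
Next Tuesday: November 10, 2026.
Next Wednesday: November 11, 2026.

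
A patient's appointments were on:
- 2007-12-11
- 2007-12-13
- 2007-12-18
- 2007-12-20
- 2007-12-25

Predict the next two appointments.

Every event lands on a Tuesday or Thursday (gaps cycle 2, 5, 2, 5).
So the schedule is: every Tuesday and Thursday.
Next Thursday: 2007-12-27.
The following Tuesday is 2008-01-01.

2007-12-27, 2008-01-01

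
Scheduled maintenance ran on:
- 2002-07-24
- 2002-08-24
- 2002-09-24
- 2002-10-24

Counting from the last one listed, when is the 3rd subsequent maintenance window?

Each date is the 24th; the gaps (31, 31, 30) track the month lengths.
The rule is the 24th of each month.
November 2002: 2002-11-24.
December 2002: 2002-12-24.
January 2003: 2003-01-24.

2003-01-24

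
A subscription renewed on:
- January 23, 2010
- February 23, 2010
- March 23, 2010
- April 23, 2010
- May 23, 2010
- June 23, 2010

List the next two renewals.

July 23, 2010; August 23, 2010

Gaps: 31, 28, 31, 30, 31 days — not constant. Every event is on the 23rd of the month.
Pattern: the 23rd of each month.
Next: July 2010 → July 23, 2010.
Next: August 2010 → August 23, 2010.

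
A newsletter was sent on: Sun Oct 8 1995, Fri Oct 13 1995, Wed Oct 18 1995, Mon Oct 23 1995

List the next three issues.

Sat Oct 28 1995, Thu Nov 2 1995, Tue Nov 7 1995

Every event comes 5 days after the last (5, 5, 5).
Mon Oct 23 1995 + 5 days = Sat Oct 28 1995.
Sat Oct 28 1995 + 5 days = Thu Nov 2 1995.
Thu Nov 2 1995 + 5 days = Tue Nov 7 1995.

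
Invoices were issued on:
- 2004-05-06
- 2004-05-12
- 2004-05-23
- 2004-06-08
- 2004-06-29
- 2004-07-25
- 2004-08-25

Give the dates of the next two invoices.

Gaps: 6, 11, 16, 21, 26, 31 days — each gap is 5 larger than the previous one.
Next gap: 36 days. 2004-08-25 + 36 days = 2004-09-30.
Next gap: 41 days. 2004-09-30 + 41 days = 2004-11-10.

2004-09-30, 2004-11-10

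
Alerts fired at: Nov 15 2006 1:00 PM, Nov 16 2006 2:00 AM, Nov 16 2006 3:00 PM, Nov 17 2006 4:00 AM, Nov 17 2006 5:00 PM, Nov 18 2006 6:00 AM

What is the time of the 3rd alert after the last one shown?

Spacing: 13, 13, 13, 13, 13 h — constant 13 h.
Nov 18 2006 6:00 AM + 13 h = Nov 18 2006 7:00 PM.
Nov 18 2006 7:00 PM + 13 h = Nov 19 2006 8:00 AM.
Nov 19 2006 8:00 AM + 13 h = Nov 19 2006 9:00 PM.

Nov 19 2006 9:00 PM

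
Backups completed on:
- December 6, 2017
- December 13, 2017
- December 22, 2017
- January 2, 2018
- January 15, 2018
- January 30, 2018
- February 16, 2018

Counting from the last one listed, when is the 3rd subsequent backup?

April 20, 2018

The spacing grows by 2 each time: 7, 9, 11, 13, 15, 17 days.
Next gap: 19 days. February 16, 2018 + 19 days = March 7, 2018.
Next gap: 21 days. March 7, 2018 + 21 days = March 28, 2018.
Next gap: 23 days. March 28, 2018 + 23 days = April 20, 2018.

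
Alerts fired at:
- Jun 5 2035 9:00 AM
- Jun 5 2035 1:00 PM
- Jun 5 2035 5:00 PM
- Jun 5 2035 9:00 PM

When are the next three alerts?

Jun 6 2035 1:00 AM, Jun 6 2035 5:00 AM, Jun 6 2035 9:00 AM

Spacing: 4, 4, 4 h — constant 4 h.
Jun 5 2035 9:00 PM + 4 h = Jun 6 2035 1:00 AM.
Jun 6 2035 1:00 AM + 4 h = Jun 6 2035 5:00 AM.
Jun 6 2035 5:00 AM + 4 h = Jun 6 2035 9:00 AM.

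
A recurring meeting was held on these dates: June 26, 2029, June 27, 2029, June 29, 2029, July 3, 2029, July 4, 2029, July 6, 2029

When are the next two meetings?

Gaps: 1, 2, 4, 1, 2 days — not constant, but cyclic with period 3.
The events fall on every Tuesday, Wednesday and Friday.
The following Tuesday is July 10, 2029.
Next Wednesday: July 11, 2029.

July 10, 2029; July 11, 2029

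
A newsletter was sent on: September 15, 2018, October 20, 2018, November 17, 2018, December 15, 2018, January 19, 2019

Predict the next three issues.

February 16, 2019; March 16, 2019; April 20, 2019

All dates are Saturdays, 35, 28, 28, 35 days apart.
Specifically, the 3rd Saturday of each month.
3rd Saturday of February 2019: February 16, 2019.
March 2019 — 3rd Saturday is March 16, 2019.
3rd Saturday of April 2019: April 20, 2019.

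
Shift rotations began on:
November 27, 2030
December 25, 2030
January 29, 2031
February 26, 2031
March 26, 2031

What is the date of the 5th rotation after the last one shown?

August 27, 2031

All Wednesdays; the gaps (28, 35, 28, 28) vary with month length.
This is the last Wednesday of each month.
April 2031 ends with Wednesday April 30, 2031.
Last Wednesday of May 2031: May 28, 2031.
Last Wednesday of June 2031: June 25, 2031.
Last Wednesday of July 2031: July 30, 2031.
August 2031 ends with Wednesday August 27, 2031.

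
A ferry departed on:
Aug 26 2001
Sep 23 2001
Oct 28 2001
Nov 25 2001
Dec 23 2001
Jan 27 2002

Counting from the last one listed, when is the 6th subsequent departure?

All dates are Sundays, 28, 35, 28, 28, 35 days apart.
Specifically, the 4th Sunday of each month.
4th Sunday of February 2002: Feb 24 2002.
March 2002 — 4th Sunday is Mar 24 2002.
April 2002 — 4th Sunday is Apr 28 2002.
May 2002 — 4th Sunday is May 26 2002.
June 2002 — 4th Sunday is Jun 23 2002.
July 2002 — 4th Sunday is Jul 28 2002.

Jul 28 2002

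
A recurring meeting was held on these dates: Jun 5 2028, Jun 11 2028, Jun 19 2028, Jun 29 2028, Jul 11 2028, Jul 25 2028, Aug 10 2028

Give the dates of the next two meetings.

Gaps: 6, 8, 10, 12, 14, 16 days — each gap is 2 larger than the previous one.
Next gap: 18 days. Aug 10 2028 + 18 days = Aug 28 2028.
Next gap: 20 days. Aug 28 2028 + 20 days = Sep 17 2028.

Aug 28 2028, Sep 17 2028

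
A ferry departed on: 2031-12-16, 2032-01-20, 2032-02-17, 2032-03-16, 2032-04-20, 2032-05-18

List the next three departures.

2032-06-15, 2032-07-20, 2032-08-17

These are Tuesdays at 28- or 35-day spacing (35, 28, 28, 35, 28).
The pattern: 3rd Tuesday of the month.
June 2032 — 3rd Tuesday is 2032-06-15.
3rd Tuesday of July 2032: 2032-07-20.
August 2032 — 3rd Tuesday is 2032-08-17.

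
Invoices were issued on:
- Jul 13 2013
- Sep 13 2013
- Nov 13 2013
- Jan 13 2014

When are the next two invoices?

Mar 13 2014, May 13 2014

Each date is the 13th; the gaps (62, 61, 61) track the month lengths.
The rule is the 13th of every 2 months.
March 2014: Mar 13 2014.
Next: May 2014 → May 13 2014.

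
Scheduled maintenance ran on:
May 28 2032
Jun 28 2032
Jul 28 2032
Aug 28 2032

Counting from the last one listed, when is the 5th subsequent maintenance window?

Jan 28 2033

Gaps: 31, 30, 31 days — not constant. Every event is on the 28th of the month.
Pattern: the 28th of each month.
September 2032: Sep 28 2032.
October 2032: Oct 28 2032.
Next: November 2032 → Nov 28 2032.
December 2032: Dec 28 2032.
January 2033: Jan 28 2033.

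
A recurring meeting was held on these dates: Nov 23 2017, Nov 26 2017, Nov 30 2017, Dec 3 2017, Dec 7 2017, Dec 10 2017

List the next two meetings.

The gap pattern 3, 4, 3, 4, 3 repeats every 2 events.
These are the Thursdays and Sundays of each week.
The following Thursday is Dec 14 2017.
Next Sunday: Dec 17 2017.

Dec 14 2017, Dec 17 2017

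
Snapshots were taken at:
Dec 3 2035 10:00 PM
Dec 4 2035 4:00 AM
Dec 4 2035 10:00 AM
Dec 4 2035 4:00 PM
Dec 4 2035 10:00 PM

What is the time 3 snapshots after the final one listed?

Gaps: 6, 6, 6, 6 hours — each event is 6 hours after the previous one.
Dec 4 2035 10:00 PM + 6 h = Dec 5 2035 4:00 AM.
Dec 5 2035 4:00 AM + 6 h = Dec 5 2035 10:00 AM.
Dec 5 2035 10:00 AM + 6 h = Dec 5 2035 4:00 PM.

Dec 5 2035 4:00 PM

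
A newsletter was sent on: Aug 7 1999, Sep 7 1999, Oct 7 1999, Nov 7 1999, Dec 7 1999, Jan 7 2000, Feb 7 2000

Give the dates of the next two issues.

Gaps: 31, 30, 31, 30, 31, 31 days — not constant. Every event is on the 7th of the month.
Pattern: the 7th of each month.
Next: March 2000 → Mar 7 2000.
Next: April 2000 → Apr 7 2000.

Mar 7 2000, Apr 7 2000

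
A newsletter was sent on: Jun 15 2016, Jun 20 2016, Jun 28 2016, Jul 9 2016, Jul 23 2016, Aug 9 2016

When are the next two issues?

Aug 29 2016, Sep 21 2016

The spacing grows by 3 each time: 5, 8, 11, 14, 17 days.
Next gap: 20 days. Aug 9 2016 + 20 days = Aug 29 2016.
Next gap: 23 days. Aug 29 2016 + 23 days = Sep 21 2016.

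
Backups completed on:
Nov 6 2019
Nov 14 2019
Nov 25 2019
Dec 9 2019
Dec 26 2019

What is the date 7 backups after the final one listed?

Jul 16 2020

Gaps: 8, 11, 14, 17 days — each gap is 3 larger than the previous one.
Next gap: 20 days. Dec 26 2019 + 20 days = Jan 15 2020.
Next gap: 23 days. Jan 15 2020 + 23 days = Feb 7 2020.
Next gap: 26 days. Feb 7 2020 + 26 days = Mar 4 2020.
Next gap: 29 days. Mar 4 2020 + 29 days = Apr 2 2020.
Next gap: 32 days. Apr 2 2020 + 32 days = May 4 2020.
Next gap: 35 days. May 4 2020 + 35 days = Jun 8 2020.
Next gap: 38 days. Jun 8 2020 + 38 days = Jul 16 2020.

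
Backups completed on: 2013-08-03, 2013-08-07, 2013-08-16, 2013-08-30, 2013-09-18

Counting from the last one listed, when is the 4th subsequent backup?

The spacing grows by 5 each time: 4, 9, 14, 19 days.
Next gap: 24 days. 2013-09-18 + 24 days = 2013-10-12.
Next gap: 29 days. 2013-10-12 + 29 days = 2013-11-10.
Next gap: 34 days. 2013-11-10 + 34 days = 2013-12-14.
Next gap: 39 days. 2013-12-14 + 39 days = 2014-01-22.

2014-01-22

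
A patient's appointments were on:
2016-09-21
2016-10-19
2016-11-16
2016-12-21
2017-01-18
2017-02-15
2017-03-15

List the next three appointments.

Gaps: 28, 28, 35, 28, 28, 28 days — a mix of 28 and 35. Every date is a Wednesday.
Each is the 3rd Wednesday of its month.
April 2017 — 3rd Wednesday is 2017-04-19.
May 2017 — 3rd Wednesday is 2017-05-17.
3rd Wednesday of June 2017: 2017-06-21.

2017-04-19, 2017-05-17, 2017-06-21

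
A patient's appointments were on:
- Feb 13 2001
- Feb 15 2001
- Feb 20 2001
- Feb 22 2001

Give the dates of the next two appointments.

Feb 27 2001, Mar 1 2001

Gaps: 2, 5, 2 days — not constant, but cyclic with period 2.
The events fall on every Tuesday and Thursday.
The following Tuesday is Feb 27 2001.
Next Thursday: Mar 1 2001.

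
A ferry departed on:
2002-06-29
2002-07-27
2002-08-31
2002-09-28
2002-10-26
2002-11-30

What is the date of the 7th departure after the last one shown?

2003-06-28

Every date is a Saturday; gaps 28, 35, 28, 28, 35 days.
Each is the last Saturday of its month (at least one falls on the 29th or later, ruling out '4th Saturday').
December 2002 ends with Saturday 2002-12-28.
January 2003 ends with Saturday 2003-01-25.
February 2003 ends with Saturday 2003-02-22.
March 2003 ends with Saturday 2003-03-29.
Last Saturday of April 2003: 2003-04-26.
May 2003 ends with Saturday 2003-05-31.
Last Saturday of June 2003: 2003-06-28.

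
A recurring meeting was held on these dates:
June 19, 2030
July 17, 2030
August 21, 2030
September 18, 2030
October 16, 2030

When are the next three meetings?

These are Wednesdays at 28- or 35-day spacing (28, 35, 28, 28).
The pattern: 3rd Wednesday of the month.
3rd Wednesday of November 2030: November 20, 2030.
3rd Wednesday of December 2030: December 18, 2030.
3rd Wednesday of January 2031: January 15, 2031.

November 20, 2030; December 18, 2030; January 15, 2031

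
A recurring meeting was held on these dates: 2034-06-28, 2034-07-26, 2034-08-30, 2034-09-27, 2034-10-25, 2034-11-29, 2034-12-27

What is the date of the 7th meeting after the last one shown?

All Wednesdays; the gaps (28, 35, 28, 28, 35, 28) vary with month length.
This is the last Wednesday of each month.
January 2035 ends with Wednesday 2035-01-31.
Last Wednesday of February 2035: 2035-02-28.
Last Wednesday of March 2035: 2035-03-28.
April 2035 ends with Wednesday 2035-04-25.
Last Wednesday of May 2035: 2035-05-30.
June 2035 ends with Wednesday 2035-06-27.
July 2035 ends with Wednesday 2035-07-25.

2035-07-25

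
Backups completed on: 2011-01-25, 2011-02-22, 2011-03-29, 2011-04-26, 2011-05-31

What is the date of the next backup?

Every date is a Tuesday; gaps 28, 35, 28, 35 days.
Each is the last Tuesday of its month (at least one falls on the 29th or later, ruling out '4th Tuesday').
June 2011 ends with Tuesday 2011-06-28.

2011-06-28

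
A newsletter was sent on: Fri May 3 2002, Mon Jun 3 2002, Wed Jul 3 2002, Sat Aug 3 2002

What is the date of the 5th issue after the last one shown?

Fri Jan 3 2003

Each date is the 3rd; the gaps (31, 30, 31) track the month lengths.
The rule is the 3rd of each month.
Next: September 2002 → Tue Sep 3 2002.
October 2002: Thu Oct 3 2002.
Next: November 2002 → Sun Nov 3 2002.
Next: December 2002 → Tue Dec 3 2002.
January 2003: Fri Jan 3 2003.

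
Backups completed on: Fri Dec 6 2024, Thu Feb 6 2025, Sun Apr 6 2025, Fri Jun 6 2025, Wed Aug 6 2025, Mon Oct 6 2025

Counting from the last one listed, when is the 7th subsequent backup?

Each date is the 6th; the gaps (62, 59, 61, 61, 61) track the month lengths.
The rule is the 6th of every 2 months.
December 2025: Sat Dec 6 2025.
February 2026: Fri Feb 6 2026.
April 2026: Mon Apr 6 2026.
June 2026: Sat Jun 6 2026.
Next: August 2026 → Thu Aug 6 2026.
October 2026: Tue Oct 6 2026.
December 2026: Sun Dec 6 2026.

Sun Dec 6 2026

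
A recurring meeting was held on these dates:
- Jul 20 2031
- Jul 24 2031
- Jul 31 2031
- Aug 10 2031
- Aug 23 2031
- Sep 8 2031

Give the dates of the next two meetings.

Gaps: 4, 7, 10, 13, 16 days — each gap is 3 larger than the previous one.
Next gap: 19 days. Sep 8 2031 + 19 days = Sep 27 2031.
Next gap: 22 days. Sep 27 2031 + 22 days = Oct 19 2031.

Sep 27 2031, Oct 19 2031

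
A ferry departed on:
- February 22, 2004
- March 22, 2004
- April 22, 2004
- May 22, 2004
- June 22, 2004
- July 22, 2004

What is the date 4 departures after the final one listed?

November 22, 2004

Gaps: 29, 31, 30, 31, 30 days — not constant. Every event is on the 22nd of the month.
Pattern: the 22nd of each month.
Next: August 2004 → August 22, 2004.
Next: September 2004 → September 22, 2004.
October 2004: October 22, 2004.
Next: November 2004 → November 22, 2004.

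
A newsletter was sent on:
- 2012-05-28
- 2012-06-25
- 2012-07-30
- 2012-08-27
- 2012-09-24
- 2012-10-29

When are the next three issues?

Every date is a Monday; gaps 28, 35, 28, 28, 35 days.
Each is the last Monday of its month (at least one falls on the 29th or later, ruling out '4th Monday').
Last Monday of November 2012: 2012-11-26.
Last Monday of December 2012: 2012-12-31.
Last Monday of January 2013: 2013-01-28.

2012-11-26, 2012-12-31, 2013-01-28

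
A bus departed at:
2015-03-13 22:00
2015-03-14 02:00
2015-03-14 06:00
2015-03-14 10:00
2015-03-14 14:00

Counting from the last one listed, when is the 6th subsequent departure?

Gaps: 4, 4, 4, 4 hours — each event is 4 hours after the previous one.
2015-03-14 14:00 + 4 h = 2015-03-14 18:00.
2015-03-14 18:00 + 4 h = 2015-03-14 22:00.
2015-03-14 22:00 + 4 h = 2015-03-15 02:00.
2015-03-15 02:00 + 4 h = 2015-03-15 06:00.
2015-03-15 06:00 + 4 h = 2015-03-15 10:00.
2015-03-15 10:00 + 4 h = 2015-03-15 14:00.

2015-03-15 14:00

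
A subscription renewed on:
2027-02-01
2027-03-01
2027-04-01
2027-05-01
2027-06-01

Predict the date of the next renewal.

2027-07-01

Each date is the 1st; the gaps (28, 31, 30, 31) track the month lengths.
The rule is the 1st of each month.
July 2027: 2027-07-01.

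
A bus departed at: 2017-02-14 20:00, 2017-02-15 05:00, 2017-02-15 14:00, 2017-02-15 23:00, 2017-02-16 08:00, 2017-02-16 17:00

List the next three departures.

2017-02-17 02:00, 2017-02-17 11:00, 2017-02-17 20:00

Gaps: 9, 9, 9, 9, 9 hours — each event is 9 hours after the previous one.
2017-02-16 17:00 + 9 h = 2017-02-17 02:00.
2017-02-17 02:00 + 9 h = 2017-02-17 11:00.
2017-02-17 11:00 + 9 h = 2017-02-17 20:00.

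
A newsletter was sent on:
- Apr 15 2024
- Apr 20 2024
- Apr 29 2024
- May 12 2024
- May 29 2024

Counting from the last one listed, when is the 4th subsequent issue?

Sep 14 2024

Gaps: 5, 9, 13, 17 days — each gap is 4 larger than the previous one.
Next gap: 21 days. May 29 2024 + 21 days = Jun 19 2024.
Next gap: 25 days. Jun 19 2024 + 25 days = Jul 14 2024.
Next gap: 29 days. Jul 14 2024 + 29 days = Aug 12 2024.
Next gap: 33 days. Aug 12 2024 + 33 days = Sep 14 2024.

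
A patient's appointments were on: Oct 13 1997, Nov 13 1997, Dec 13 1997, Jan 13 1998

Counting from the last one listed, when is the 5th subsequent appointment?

Each date is the 13th; the gaps (31, 30, 31) track the month lengths.
The rule is the 13th of each month.
Next: February 1998 → Feb 13 1998.
Next: March 1998 → Mar 13 1998.
Next: April 1998 → Apr 13 1998.
Next: May 1998 → May 13 1998.
June 1998: Jun 13 1998.

Jun 13 1998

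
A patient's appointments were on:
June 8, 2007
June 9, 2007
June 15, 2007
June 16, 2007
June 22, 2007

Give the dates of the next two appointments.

The gap pattern 1, 6, 1, 6 repeats every 2 events.
These are the Fridays and Saturdays of each week.
The following Saturday is June 23, 2007.
Next Friday: June 29, 2007.

June 23, 2007; June 29, 2007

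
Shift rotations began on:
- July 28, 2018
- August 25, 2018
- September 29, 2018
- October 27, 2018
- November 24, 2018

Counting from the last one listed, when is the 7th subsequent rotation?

Every date is a Saturday; gaps 28, 35, 28, 28 days.
Each is the last Saturday of its month (at least one falls on the 29th or later, ruling out '4th Saturday').
December 2018 ends with Saturday December 29, 2018.
Last Saturday of January 2019: January 26, 2019.
Last Saturday of February 2019: February 23, 2019.
Last Saturday of March 2019: March 30, 2019.
Last Saturday of April 2019: April 27, 2019.
May 2019 ends with Saturday May 25, 2019.
Last Saturday of June 2019: June 29, 2019.

June 29, 2019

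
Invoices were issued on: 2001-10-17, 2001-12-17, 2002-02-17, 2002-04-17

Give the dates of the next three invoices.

2002-06-17, 2002-08-17, 2002-10-17

Gaps: 61, 62, 59 days — not constant. Every event is on the 17th of the month.
Pattern: the 17th of every 2 months.
Next: June 2002 → 2002-06-17.
August 2002: 2002-08-17.
Next: October 2002 → 2002-10-17.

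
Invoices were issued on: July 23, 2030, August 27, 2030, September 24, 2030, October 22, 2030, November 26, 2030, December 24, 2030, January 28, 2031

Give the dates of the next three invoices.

Gaps: 35, 28, 28, 35, 28, 35 days — a mix of 28 and 35. Every date is a Tuesday.
Each is the 4th Tuesday of its month.
4th Tuesday of February 2031: February 25, 2031.
March 2031 — 4th Tuesday is March 25, 2031.
4th Tuesday of April 2031: April 22, 2031.

February 25, 2031; March 25, 2031; April 22, 2031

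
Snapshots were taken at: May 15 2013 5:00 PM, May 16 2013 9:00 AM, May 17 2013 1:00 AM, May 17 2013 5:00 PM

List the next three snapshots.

May 18 2013 9:00 AM, May 19 2013 1:00 AM, May 19 2013 5:00 PM

Gaps: 16, 16, 16 hours — each event is 16 hours after the previous one.
May 17 2013 5:00 PM + 16 h = May 18 2013 9:00 AM.
May 18 2013 9:00 AM + 16 h = May 19 2013 1:00 AM.
May 19 2013 1:00 AM + 16 h = May 19 2013 5:00 PM.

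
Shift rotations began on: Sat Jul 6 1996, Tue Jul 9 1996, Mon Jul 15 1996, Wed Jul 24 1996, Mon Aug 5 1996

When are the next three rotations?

Tue Aug 20 1996, Sat Sep 7 1996, Sat Sep 28 1996

Intervals are 3, 6, 9, 12 days — an arithmetic progression with common difference 3.
Next gap: 15 days. Mon Aug 5 1996 + 15 days = Tue Aug 20 1996.
Next gap: 18 days. Tue Aug 20 1996 + 18 days = Sat Sep 7 1996.
Next gap: 21 days. Sat Sep 7 1996 + 21 days = Sat Sep 28 1996.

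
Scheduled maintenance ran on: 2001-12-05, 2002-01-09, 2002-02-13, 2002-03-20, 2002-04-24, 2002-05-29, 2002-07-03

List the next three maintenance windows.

2002-08-07, 2002-09-11, 2002-10-16

The spacing is 35, 35, 35, 35, 35, 35 days — always 35 days.
2002-07-03 + 35 days = 2002-08-07.
2002-08-07 + 35 days = 2002-09-11.
2002-09-11 + 35 days = 2002-10-16.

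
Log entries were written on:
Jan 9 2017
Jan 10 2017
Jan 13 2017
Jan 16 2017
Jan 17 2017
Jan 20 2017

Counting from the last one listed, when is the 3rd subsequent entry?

Jan 27 2017

Every event lands on a Monday or Tuesday or Friday (gaps cycle 1, 3, 3, 1, 3).
So the schedule is: every Monday, Tuesday and Friday.
The following Monday is Jan 23 2017.
The following Tuesday is Jan 24 2017.
Next Friday: Jan 27 2017.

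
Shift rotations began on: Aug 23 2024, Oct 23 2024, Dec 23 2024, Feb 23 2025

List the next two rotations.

Gaps: 61, 61, 62 days — not constant. Every event is on the 23rd of the month.
Pattern: the 23rd of every 2 months.
Next: April 2025 → Apr 23 2025.
Next: June 2025 → Jun 23 2025.

Apr 23 2025, Jun 23 2025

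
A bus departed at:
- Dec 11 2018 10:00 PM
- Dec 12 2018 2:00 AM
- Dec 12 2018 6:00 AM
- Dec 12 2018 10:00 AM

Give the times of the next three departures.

Dec 12 2018 2:00 PM, Dec 12 2018 6:00 PM, Dec 12 2018 10:00 PM

Spacing: 4, 4, 4 h — constant 4 h.
Dec 12 2018 10:00 AM + 4 h = Dec 12 2018 2:00 PM.
Dec 12 2018 2:00 PM + 4 h = Dec 12 2018 6:00 PM.
Dec 12 2018 6:00 PM + 4 h = Dec 12 2018 10:00 PM.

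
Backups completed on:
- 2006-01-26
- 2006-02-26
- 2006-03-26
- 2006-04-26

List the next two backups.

The day-of-month is always 26 (31, 28, 31 days between events).
So this recurs on the 26th of each month.
May 2006: 2006-05-26.
June 2006: 2006-06-26.

2006-05-26, 2006-06-26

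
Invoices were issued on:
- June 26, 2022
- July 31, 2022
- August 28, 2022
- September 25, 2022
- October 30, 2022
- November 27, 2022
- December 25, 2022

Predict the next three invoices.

All Sundays; the gaps (35, 28, 28, 35, 28, 28) vary with month length.
This is the last Sunday of each month.
Last Sunday of January 2023: January 29, 2023.
Last Sunday of February 2023: February 26, 2023.
Last Sunday of March 2023: March 26, 2023.

January 29, 2023; February 26, 2023; March 26, 2023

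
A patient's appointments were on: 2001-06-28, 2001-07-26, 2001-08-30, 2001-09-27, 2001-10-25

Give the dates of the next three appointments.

Every date is a Thursday; gaps 28, 35, 28, 28 days.
Each is the last Thursday of its month (at least one falls on the 29th or later, ruling out '4th Thursday').
Last Thursday of November 2001: 2001-11-29.
December 2001 ends with Thursday 2001-12-27.
Last Thursday of January 2002: 2002-01-31.

2001-11-29, 2001-12-27, 2002-01-31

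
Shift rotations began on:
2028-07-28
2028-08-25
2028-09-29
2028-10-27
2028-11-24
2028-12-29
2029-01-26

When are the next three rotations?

2029-02-23, 2029-03-30, 2029-04-27

These are Fridays with 28, 35, 28, 28, 35, 28-day gaps.
Each is the final Friday of its month — 2028-09-29 is past the 28th, so '4th Friday' doesn't fit.
February 2029 ends with Friday 2029-02-23.
Last Friday of March 2029: 2029-03-30.
Last Friday of April 2029: 2029-04-27.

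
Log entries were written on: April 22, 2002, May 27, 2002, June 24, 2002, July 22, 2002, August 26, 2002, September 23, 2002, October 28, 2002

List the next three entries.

November 25, 2002; December 23, 2002; January 27, 2003

These are Mondays at 28- or 35-day spacing (35, 28, 28, 35, 28, 35).
The pattern: 4th Monday of the month.
November 2002 — 4th Monday is November 25, 2002.
4th Monday of December 2002: December 23, 2002.
4th Monday of January 2003: January 27, 2003.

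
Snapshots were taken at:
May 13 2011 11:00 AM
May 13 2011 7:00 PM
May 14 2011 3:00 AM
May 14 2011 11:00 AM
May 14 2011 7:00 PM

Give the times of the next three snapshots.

May 15 2011 3:00 AM, May 15 2011 11:00 AM, May 15 2011 7:00 PM

The interval is a steady 8 hours (8, 8, 8, 8).
May 14 2011 7:00 PM + 8 h = May 15 2011 3:00 AM.
May 15 2011 3:00 AM + 8 h = May 15 2011 11:00 AM.
May 15 2011 11:00 AM + 8 h = May 15 2011 7:00 PM.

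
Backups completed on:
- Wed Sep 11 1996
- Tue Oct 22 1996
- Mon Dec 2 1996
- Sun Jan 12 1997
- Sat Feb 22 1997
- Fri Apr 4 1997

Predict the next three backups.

Thu May 15 1997, Wed Jun 25 1997, Tue Aug 5 1997

The spacing is 41, 41, 41, 41, 41 days — always 41 days.
Fri Apr 4 1997 + 41 days = Thu May 15 1997.
Thu May 15 1997 + 41 days = Wed Jun 25 1997.
Wed Jun 25 1997 + 41 days = Tue Aug 5 1997.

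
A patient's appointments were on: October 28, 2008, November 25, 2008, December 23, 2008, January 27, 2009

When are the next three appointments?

Gaps: 28, 28, 35 days — a mix of 28 and 35. Every date is a Tuesday.
Each is the 4th Tuesday of its month.
4th Tuesday of February 2009: February 24, 2009.
March 2009 — 4th Tuesday is March 24, 2009.
4th Tuesday of April 2009: April 28, 2009.

February 24, 2009; March 24, 2009; April 28, 2009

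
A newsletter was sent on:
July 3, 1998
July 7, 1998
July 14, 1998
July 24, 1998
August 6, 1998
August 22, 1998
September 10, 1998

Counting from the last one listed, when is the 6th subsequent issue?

Gaps: 4, 7, 10, 13, 16, 19 days — each gap is 3 larger than the previous one.
Next gap: 22 days. September 10, 1998 + 22 days = October 2, 1998.
Next gap: 25 days. October 2, 1998 + 25 days = October 27, 1998.
Next gap: 28 days. October 27, 1998 + 28 days = November 24, 1998.
Next gap: 31 days. November 24, 1998 + 31 days = December 25, 1998.
Next gap: 34 days. December 25, 1998 + 34 days = January 28, 1999.
Next gap: 37 days. January 28, 1999 + 37 days = March 6, 1999.

March 6, 1999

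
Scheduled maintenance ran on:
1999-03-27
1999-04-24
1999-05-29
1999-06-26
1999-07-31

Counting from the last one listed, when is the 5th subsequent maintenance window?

1999-12-25

Every date is a Saturday; gaps 28, 35, 28, 35 days.
Each is the last Saturday of its month (at least one falls on the 29th or later, ruling out '4th Saturday').
Last Saturday of August 1999: 1999-08-28.
Last Saturday of September 1999: 1999-09-25.
Last Saturday of October 1999: 1999-10-30.
November 1999 ends with Saturday 1999-11-27.
December 1999 ends with Saturday 1999-12-25.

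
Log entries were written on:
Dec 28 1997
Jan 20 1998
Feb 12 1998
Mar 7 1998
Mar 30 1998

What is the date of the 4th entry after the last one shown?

Every event comes 23 days after the last (23, 23, 23, 23).
Mar 30 1998 + 23 days = Apr 22 1998.
Apr 22 1998 + 23 days = May 15 1998.
May 15 1998 + 23 days = Jun 7 1998.
Jun 7 1998 + 23 days = Jun 30 1998.

Jun 30 1998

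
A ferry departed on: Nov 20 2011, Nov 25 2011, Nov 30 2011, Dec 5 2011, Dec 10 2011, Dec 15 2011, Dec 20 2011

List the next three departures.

Dec 25 2011, Dec 30 2011, Jan 4 2012

Every event comes 5 days after the last (5, 5, 5, 5, 5, 5).
Dec 20 2011 + 5 days = Dec 25 2011.
Dec 25 2011 + 5 days = Dec 30 2011.
Dec 30 2011 + 5 days = Jan 4 2012.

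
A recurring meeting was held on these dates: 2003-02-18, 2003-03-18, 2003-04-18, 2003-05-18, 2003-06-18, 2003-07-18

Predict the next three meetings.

2003-08-18, 2003-09-18, 2003-10-18

The day-of-month is always 18 (28, 31, 30, 31, 30 days between events).
So this recurs on the 18th of each month.
August 2003: 2003-08-18.
Next: September 2003 → 2003-09-18.
Next: October 2003 → 2003-10-18.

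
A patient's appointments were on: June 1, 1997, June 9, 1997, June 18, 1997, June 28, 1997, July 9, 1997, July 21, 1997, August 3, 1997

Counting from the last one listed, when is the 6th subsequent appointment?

Gaps: 8, 9, 10, 11, 12, 13 days — each gap is 1 larger than the previous one.
Next gap: 14 days. August 3, 1997 + 14 days = August 17, 1997.
Next gap: 15 days. August 17, 1997 + 15 days = September 1, 1997.
Next gap: 16 days. September 1, 1997 + 16 days = September 17, 1997.
Next gap: 17 days. September 17, 1997 + 17 days = October 4, 1997.
Next gap: 18 days. October 4, 1997 + 18 days = October 22, 1997.
Next gap: 19 days. October 22, 1997 + 19 days = November 10, 1997.

November 10, 1997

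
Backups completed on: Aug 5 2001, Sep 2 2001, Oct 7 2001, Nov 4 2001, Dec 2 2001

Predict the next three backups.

Jan 6 2002, Feb 3 2002, Mar 3 2002

Gaps: 28, 35, 28, 28 days — a mix of 28 and 35. Every date is a Sunday.
Each is the 1st Sunday of its month.
1st Sunday of January 2002: Jan 6 2002.
1st Sunday of February 2002: Feb 3 2002.
1st Sunday of March 2002: Mar 3 2002.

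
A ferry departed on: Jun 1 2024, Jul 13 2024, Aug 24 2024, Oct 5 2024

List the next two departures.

Every event comes 42 days after the last (42, 42, 42).
Oct 5 2024 + 42 days = Nov 16 2024.
Nov 16 2024 + 42 days = Dec 28 2024.

Nov 16 2024, Dec 28 2024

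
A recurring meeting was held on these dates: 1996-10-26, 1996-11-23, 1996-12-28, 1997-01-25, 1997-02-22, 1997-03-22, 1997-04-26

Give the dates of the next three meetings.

These are Saturdays at 28- or 35-day spacing (28, 35, 28, 28, 28, 35).
The pattern: 4th Saturday of the month.
May 1997 — 4th Saturday is 1997-05-24.
June 1997 — 4th Saturday is 1997-06-28.
4th Saturday of July 1997: 1997-07-26.

1997-05-24, 1997-06-28, 1997-07-26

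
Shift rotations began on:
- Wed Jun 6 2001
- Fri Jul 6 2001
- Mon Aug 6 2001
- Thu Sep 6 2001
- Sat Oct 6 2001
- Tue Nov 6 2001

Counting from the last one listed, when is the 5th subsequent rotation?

Sat Apr 6 2002

Each date is the 6th; the gaps (30, 31, 31, 30, 31) track the month lengths.
The rule is the 6th of each month.
Next: December 2001 → Thu Dec 6 2001.
January 2002: Sun Jan 6 2002.
Next: February 2002 → Wed Feb 6 2002.
March 2002: Wed Mar 6 2002.
Next: April 2002 → Sat Apr 6 2002.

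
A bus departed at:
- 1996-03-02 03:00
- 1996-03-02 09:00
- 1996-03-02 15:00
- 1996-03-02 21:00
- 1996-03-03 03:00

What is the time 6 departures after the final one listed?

1996-03-04 15:00

The interval is a steady 6 hours (6, 6, 6, 6).
1996-03-03 03:00 + 6 h = 1996-03-03 09:00.
1996-03-03 09:00 + 6 h = 1996-03-03 15:00.
1996-03-03 15:00 + 6 h = 1996-03-03 21:00.
1996-03-03 21:00 + 6 h = 1996-03-04 03:00.
1996-03-04 03:00 + 6 h = 1996-03-04 09:00.
1996-03-04 09:00 + 6 h = 1996-03-04 15:00.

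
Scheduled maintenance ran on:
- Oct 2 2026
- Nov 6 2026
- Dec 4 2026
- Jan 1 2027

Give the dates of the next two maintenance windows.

All dates are Fridays, 35, 28, 28 days apart.
Specifically, the 1st Friday of each month.
1st Friday of February 2027: Feb 5 2027.
1st Friday of March 2027: Mar 5 2027.

Feb 5 2027, Mar 5 2027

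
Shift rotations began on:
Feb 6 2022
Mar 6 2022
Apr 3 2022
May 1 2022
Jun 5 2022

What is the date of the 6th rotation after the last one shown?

Gaps: 28, 28, 28, 35 days — a mix of 28 and 35. Every date is a Sunday.
Each is the 1st Sunday of its month.
1st Sunday of July 2022: Jul 3 2022.
August 2022 — 1st Sunday is Aug 7 2022.
September 2022 — 1st Sunday is Sep 4 2022.
1st Sunday of October 2022: Oct 2 2022.
November 2022 — 1st Sunday is Nov 6 2022.
December 2022 — 1st Sunday is Dec 4 2022.

Dec 4 2022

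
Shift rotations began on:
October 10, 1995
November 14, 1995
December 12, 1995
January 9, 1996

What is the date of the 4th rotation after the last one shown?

All dates are Tuesdays, 35, 28, 28 days apart.
Specifically, the 2nd Tuesday of each month.
February 1996 — 2nd Tuesday is February 13, 1996.
March 1996 — 2nd Tuesday is March 12, 1996.
April 1996 — 2nd Tuesday is April 9, 1996.
May 1996 — 2nd Tuesday is May 14, 1996.

May 14, 1996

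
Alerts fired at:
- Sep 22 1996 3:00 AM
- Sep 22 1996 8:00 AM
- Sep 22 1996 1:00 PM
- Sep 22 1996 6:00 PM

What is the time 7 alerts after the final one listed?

Sep 24 1996 5:00 AM

The interval is a steady 5 hours (5, 5, 5).
Sep 22 1996 6:00 PM + 5 h = Sep 22 1996 11:00 PM.
Sep 22 1996 11:00 PM + 5 h = Sep 23 1996 4:00 AM.
Sep 23 1996 4:00 AM + 5 h = Sep 23 1996 9:00 AM.
Sep 23 1996 9:00 AM + 5 h = Sep 23 1996 2:00 PM.
Sep 23 1996 2:00 PM + 5 h = Sep 23 1996 7:00 PM.
Sep 23 1996 7:00 PM + 5 h = Sep 24 1996 12:00 AM.
Sep 24 1996 12:00 AM + 5 h = Sep 24 1996 5:00 AM.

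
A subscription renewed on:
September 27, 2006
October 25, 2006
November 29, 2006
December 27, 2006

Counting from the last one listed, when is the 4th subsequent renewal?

These are Wednesdays with 28, 35, 28-day gaps.
Each is the final Wednesday of its month — November 29, 2006 is past the 28th, so '4th Wednesday' doesn't fit.
January 2007 ends with Wednesday January 31, 2007.
February 2007 ends with Wednesday February 28, 2007.
March 2007 ends with Wednesday March 28, 2007.
April 2007 ends with Wednesday April 25, 2007.

April 25, 2007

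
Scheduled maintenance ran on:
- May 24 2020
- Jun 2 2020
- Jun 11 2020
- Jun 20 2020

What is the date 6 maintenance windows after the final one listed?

Aug 13 2020

Gaps between consecutive events: 9, 9, 9 days — a constant 9-day interval.
Jun 20 2020 + 9 days = Jun 29 2020.
Jun 29 2020 + 9 days = Jul 8 2020.
Jul 8 2020 + 9 days = Jul 17 2020.
Jul 17 2020 + 9 days = Jul 26 2020.
Jul 26 2020 + 9 days = Aug 4 2020.
Aug 4 2020 + 9 days = Aug 13 2020.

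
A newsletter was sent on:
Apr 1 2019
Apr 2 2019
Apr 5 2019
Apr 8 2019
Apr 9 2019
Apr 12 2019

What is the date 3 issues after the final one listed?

The gap pattern 1, 3, 3, 1, 3 repeats every 3 events.
These are the Mondays, Tuesdays and Fridays of each week.
Next Monday: Apr 15 2019.
Next Tuesday: Apr 16 2019.
Next Friday: Apr 19 2019.

Apr 19 2019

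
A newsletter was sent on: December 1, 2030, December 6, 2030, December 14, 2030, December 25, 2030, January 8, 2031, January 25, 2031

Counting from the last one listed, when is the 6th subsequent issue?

July 9, 2031

Gaps: 5, 8, 11, 14, 17 days — each gap is 3 larger than the previous one.
Next gap: 20 days. January 25, 2031 + 20 days = February 14, 2031.
Next gap: 23 days. February 14, 2031 + 23 days = March 9, 2031.
Next gap: 26 days. March 9, 2031 + 26 days = April 4, 2031.
Next gap: 29 days. April 4, 2031 + 29 days = May 3, 2031.
Next gap: 32 days. May 3, 2031 + 32 days = June 4, 2031.
Next gap: 35 days. June 4, 2031 + 35 days = July 9, 2031.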